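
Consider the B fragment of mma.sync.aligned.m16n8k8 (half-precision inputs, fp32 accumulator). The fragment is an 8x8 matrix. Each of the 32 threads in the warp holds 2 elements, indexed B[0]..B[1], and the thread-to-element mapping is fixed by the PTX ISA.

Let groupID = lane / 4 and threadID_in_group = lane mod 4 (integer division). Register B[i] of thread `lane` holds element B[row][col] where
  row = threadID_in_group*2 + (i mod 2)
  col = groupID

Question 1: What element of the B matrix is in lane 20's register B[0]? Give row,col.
lane 20: gid=5 (20/4), tid=0 (20%4)
i=0: r=0*2+0=0, c=gid=5

0,5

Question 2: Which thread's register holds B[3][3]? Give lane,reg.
13,1

c=3->g=3  r=3->t=1,b0=1
L=3*4+1=13  i=1=1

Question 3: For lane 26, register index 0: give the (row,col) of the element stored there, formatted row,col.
4,6

lane 26->26/4=6, 26 mod 4=2
i=0  r:2·2+0->4  c:6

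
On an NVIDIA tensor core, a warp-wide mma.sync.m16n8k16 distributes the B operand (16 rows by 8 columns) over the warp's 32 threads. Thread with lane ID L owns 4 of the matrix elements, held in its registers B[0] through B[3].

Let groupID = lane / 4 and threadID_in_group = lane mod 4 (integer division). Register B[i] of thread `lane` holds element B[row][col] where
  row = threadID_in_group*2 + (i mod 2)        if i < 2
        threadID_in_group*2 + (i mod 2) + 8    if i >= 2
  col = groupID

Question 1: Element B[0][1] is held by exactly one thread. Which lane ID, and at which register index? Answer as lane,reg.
4,0

c=1⇒gr=1  r=0⇒Rb=0,th=0,odd=0
L=1*4+0=4  i=0*2+0=0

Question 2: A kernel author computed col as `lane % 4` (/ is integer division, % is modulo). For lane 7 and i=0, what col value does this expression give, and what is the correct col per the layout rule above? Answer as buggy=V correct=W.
`lane % 4`[7,0]⇒3
lane 7: gr=1 (7/4), th=3 (7%4)
i=0: r=3*2+0+0=6, c=gr=1
col: 3 vs 1

buggy=3 correct=1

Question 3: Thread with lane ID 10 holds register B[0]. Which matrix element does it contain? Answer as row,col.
4,2

L=10⇒gr=10>>2=2, th=10&3=2
[0]⇒row 2·2+0+0=4  col gr=2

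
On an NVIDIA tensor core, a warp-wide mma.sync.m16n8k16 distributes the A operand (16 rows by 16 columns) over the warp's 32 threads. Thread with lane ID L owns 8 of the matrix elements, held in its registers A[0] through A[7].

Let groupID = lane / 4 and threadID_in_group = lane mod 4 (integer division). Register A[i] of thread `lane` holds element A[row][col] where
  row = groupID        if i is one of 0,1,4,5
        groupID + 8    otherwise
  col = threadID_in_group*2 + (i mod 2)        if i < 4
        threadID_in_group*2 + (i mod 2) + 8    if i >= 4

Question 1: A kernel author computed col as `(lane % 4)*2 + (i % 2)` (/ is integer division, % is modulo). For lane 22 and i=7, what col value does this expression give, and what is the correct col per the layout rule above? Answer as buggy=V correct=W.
buggy=5 correct=13

`(lane % 4)*2 + (i % 2)`[22,7]=>5
lane 22=>22/4=5, 22 mod 4=2
i=7  r:5+8=>13  c:2·2+1+8=>13
col: 5 vs 13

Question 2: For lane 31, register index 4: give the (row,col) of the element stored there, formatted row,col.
lane 31->31/4=7, 31 mod 4=3
i=4  r:7+0->7  c:2·3+0+8->14

7,14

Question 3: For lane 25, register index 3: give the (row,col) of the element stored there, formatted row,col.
14,3

25: G=6,T=1
[3] (6+8,1*2+1+0) = (14,3)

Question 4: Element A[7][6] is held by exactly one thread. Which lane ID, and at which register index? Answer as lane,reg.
31,0

r=7⇒gr=7,Rb=0  c=6⇒Cb=0,th=3,odd=0
L=7*4+3=31  i=0*4+0*2+0=0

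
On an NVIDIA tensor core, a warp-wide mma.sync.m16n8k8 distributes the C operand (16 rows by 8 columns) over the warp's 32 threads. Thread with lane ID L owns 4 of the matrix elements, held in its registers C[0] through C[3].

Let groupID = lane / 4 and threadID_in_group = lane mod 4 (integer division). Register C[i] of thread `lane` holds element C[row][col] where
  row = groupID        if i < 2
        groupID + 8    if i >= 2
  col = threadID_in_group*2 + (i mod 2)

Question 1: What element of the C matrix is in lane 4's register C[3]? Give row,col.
9,1

4: G=1,T=0
[3] (1+8,0*2+1) = (9,1)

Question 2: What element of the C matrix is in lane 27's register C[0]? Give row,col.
6,6

L=27->g=27>>2=6, t=27&3=3
[0]->row 6+0=6  col 3·2+0=6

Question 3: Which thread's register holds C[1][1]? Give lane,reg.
r=1⇒gr=1,Rb=0  c=1⇒th=0,odd=1
L=1*4+0=4  i=0*2+1=1

4,1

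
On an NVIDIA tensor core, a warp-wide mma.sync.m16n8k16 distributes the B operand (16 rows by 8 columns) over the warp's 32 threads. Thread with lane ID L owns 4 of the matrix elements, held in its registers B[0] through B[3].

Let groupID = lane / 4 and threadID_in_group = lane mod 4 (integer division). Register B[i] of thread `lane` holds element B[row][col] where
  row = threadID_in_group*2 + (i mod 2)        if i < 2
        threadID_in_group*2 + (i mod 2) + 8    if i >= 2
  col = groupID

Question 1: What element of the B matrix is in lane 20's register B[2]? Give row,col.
lane 20: gid=5 (20/4), tid=0 (20%4)
i=2: r=0*2+0+8=8, c=gid=5

8,5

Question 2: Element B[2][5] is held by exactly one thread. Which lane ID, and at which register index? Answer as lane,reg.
21,0

c=5⇒gr=5  r=2⇒Rb=0,th=1,odd=0
L=5*4+1=21  i=0*2+0=0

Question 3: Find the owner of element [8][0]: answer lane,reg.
0,2

c:0=>grp=0  r:8=>rB=1,tig=0,lo=0
L=0*4+0=0  i=1*2+0=2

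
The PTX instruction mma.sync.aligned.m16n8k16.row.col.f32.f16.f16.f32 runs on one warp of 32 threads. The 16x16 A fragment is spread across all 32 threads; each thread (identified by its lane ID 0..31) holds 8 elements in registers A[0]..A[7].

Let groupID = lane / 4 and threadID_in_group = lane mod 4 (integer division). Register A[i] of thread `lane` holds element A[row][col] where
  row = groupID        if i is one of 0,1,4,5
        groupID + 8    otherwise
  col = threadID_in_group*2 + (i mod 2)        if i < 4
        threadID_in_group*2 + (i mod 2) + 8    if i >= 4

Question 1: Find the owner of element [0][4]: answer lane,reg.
2,0

r=0→G=0,rhi=0  c=4→chi=0,T=2,p=0
L=0*4+2=2  i=0*4+0*2+0=0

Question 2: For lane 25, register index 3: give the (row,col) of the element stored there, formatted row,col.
lane 25: gid=6 (25/4), tid=1 (25%4)
i=3: r=6+8=14, c=1*2+1+0=3

14,3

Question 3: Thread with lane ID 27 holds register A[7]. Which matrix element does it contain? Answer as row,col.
lane 27->27/4=6, 27 mod 4=3
i=7  r:6+8->14  c:2·3+1+8->15

14,15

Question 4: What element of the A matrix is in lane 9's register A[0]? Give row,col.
9: grp=2,tig=1
[0] (2+0,1*2+0+0) = (2,2)

2,2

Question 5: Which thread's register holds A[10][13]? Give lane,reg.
r: 10->gid=2,r8=1  c: 13->c8=1,tid=2,i&1=1
L=2*4+2=10  i=1*4+1*2+1=7

10,7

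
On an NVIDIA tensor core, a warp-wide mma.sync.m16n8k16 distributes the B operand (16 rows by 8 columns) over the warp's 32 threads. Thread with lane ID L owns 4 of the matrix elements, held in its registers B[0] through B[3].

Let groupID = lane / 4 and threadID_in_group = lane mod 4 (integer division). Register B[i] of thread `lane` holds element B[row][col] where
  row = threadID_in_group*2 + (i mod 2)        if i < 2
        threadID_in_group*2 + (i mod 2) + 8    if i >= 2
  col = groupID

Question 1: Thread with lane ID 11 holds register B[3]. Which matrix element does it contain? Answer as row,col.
15,2

11: G=2,T=3
[3] (3*2+1+8,2) = (15,2)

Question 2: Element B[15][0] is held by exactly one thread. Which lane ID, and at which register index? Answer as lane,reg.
3,3

c:0=>grp=0  r:15=>rB=1,tig=3,lo=1
L=0*4+3=3  i=1*2+1=3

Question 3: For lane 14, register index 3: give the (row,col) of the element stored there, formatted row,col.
L=14→G=14>>2=3, T=14&3=2
[3]→row 2·2+1+8=13  col G=3

13,3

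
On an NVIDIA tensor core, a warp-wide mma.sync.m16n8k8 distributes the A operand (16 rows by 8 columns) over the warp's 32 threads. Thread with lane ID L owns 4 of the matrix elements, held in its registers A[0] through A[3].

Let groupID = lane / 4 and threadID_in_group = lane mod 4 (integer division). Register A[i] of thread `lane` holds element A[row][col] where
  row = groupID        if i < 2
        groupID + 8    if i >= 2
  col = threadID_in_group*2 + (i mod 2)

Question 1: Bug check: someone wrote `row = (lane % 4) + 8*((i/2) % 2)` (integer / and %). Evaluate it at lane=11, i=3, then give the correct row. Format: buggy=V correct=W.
`(lane % 4) + 8*((i/2) % 2)`[11,3]⇒11
lane 11: gr=2 (11/4), th=3 (11%4)
i=3: r=2+8=10, c=3*2+1=7
row: 11 vs 10

buggy=11 correct=10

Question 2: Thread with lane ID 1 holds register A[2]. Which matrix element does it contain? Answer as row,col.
lane 1->1/4=0, 1 mod 4=1
i=2  r:0+8->8  c:2·1+0->2

8,2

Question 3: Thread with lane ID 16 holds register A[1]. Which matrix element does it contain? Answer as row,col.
4,1

16: g=4,t=0
[1] (4+0,0*2+1) = (4,1)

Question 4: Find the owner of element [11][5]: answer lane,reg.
14,3

r=11→G=3,rhi=1  c=5→T=2,p=1
L=3*4+2=14  i=1*2+1=3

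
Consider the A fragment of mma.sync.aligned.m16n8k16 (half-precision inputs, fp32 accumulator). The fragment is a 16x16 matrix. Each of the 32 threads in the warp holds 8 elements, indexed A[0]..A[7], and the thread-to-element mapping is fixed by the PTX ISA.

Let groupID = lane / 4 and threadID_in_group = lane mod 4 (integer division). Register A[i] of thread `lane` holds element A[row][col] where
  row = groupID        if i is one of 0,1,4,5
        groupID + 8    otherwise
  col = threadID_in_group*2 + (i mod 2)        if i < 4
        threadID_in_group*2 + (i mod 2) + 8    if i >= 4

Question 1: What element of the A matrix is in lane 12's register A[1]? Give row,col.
3,1

lane 12: gid=3 (12/4), tid=0 (12%4)
i=1: r=3+0=3, c=0*2+1+0=1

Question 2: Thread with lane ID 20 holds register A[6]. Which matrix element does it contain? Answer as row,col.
13,8

L=20⇒gr=20>>2=5, th=20&3=0
[6]⇒row 5+8=13  col 0·2+0+8=8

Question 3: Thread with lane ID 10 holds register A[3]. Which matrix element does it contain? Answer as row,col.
10,5

lane 10→10/4=2, 10 mod 4=2
i=3  r:2+8→10  c:2·2+1+0→5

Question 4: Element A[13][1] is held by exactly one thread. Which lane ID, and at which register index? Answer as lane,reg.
20,3

r=13->g=5,rb=1  c=1->cb=0,t=0,b0=1
L=5*4+0=20  i=0*4+1*2+1=3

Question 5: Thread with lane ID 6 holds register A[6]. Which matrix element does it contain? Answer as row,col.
L=6→G=6>>2=1, T=6&3=2
[6]→row 1+8=9  col 2·2+0+8=12

9,12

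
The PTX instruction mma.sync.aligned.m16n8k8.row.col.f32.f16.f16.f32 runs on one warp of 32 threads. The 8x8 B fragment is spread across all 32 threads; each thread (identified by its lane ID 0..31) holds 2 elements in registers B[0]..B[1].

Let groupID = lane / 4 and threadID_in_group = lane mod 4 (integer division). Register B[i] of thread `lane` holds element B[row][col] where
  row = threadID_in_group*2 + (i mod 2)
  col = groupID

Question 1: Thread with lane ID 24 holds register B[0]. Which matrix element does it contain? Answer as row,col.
0,6

24: g=6,t=0
[0] (0*2+0,6) = (0,6)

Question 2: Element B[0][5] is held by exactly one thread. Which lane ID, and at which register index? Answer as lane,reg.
c:5=>grp=5  r:0=>tig=0,lo=0
L=5*4+0=20  i=0=0

20,0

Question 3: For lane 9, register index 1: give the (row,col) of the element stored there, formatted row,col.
3,2

L=9→G=9>>2=2, T=9&3=1
[1]→row 1·2+1=3  col G=2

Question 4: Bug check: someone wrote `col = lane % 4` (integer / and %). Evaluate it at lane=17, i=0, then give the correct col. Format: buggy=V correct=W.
buggy=1 correct=4

`lane % 4`[17,0]->1
L=17->g=17>>2=4, t=17&3=1
[0]->row 1·2+0=2  col g=4
col: 1 vs 4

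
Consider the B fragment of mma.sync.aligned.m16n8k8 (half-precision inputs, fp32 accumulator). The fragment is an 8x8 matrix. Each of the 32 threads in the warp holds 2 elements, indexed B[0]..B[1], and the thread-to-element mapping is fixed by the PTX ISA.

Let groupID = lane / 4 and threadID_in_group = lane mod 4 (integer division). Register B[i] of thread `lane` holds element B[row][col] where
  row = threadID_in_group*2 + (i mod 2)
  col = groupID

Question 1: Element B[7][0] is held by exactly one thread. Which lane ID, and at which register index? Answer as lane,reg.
c=0→G=0  r=7→T=3,p=1
L=0*4+3=3  i=1=1

3,1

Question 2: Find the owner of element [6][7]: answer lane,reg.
c:7=>grp=7  r:6=>tig=3,lo=0
L=7*4+3=31  i=0=0

31,0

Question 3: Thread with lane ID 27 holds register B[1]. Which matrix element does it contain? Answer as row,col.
7,6

L=27->g=27>>2=6, t=27&3=3
[1]->row 3·2+1=7  col g=6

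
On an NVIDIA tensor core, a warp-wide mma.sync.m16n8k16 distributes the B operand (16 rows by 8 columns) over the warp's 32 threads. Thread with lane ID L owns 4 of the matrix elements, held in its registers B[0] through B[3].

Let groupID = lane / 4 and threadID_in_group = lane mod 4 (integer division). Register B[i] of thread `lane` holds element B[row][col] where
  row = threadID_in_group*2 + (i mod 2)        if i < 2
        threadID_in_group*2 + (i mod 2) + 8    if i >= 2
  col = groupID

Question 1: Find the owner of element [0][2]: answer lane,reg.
8,0

c: 2->gid=2  r: 0->r8=0,tid=0,i&1=0
L=2*4+0=8  i=0*2+0=0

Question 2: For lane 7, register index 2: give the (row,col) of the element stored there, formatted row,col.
14,1

7: gid=1,tid=3
[2] (3*2+0+8,1) = (14,1)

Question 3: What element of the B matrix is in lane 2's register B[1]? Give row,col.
5,0

lane 2: g=0 (2/4), t=2 (2%4)
i=1: r=2*2+1+0=5, c=g=0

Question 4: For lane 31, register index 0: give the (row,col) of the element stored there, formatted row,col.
31: gr=7,th=3
[0] (3*2+0+0,7) = (6,7)

6,7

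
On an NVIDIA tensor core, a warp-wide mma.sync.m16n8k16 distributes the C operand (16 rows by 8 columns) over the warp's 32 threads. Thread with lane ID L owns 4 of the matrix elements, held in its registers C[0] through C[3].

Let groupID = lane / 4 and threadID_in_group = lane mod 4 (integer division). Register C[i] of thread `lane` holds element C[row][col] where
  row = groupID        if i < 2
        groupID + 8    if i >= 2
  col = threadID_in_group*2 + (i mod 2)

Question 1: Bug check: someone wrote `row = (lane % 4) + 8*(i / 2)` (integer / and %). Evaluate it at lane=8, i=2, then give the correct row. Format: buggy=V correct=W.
`(lane % 4) + 8*(i / 2)`[8,2]->8
lane 8: gid=2 (8/4), tid=0 (8%4)
i=2: r=2+8=10, c=0*2+0=0
row: 8 vs 10

buggy=8 correct=10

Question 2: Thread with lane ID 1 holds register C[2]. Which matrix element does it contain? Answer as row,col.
lane 1: G=0 (1/4), T=1 (1%4)
i=2: r=0+8=8, c=1*2+0=2

8,2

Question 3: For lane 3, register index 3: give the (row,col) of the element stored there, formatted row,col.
8,7

lane 3: grp=0 (3/4), tig=3 (3%4)
i=3: r=0+8=8, c=3*2+1=7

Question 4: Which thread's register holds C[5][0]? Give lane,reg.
r=5->g=5,rb=0  c=0->t=0,b0=0
L=5*4+0=20  i=0*2+0=0

20,0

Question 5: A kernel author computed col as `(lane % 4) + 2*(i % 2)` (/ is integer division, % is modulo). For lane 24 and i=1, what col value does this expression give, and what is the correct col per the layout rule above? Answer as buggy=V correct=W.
buggy=2 correct=1

`(lane % 4) + 2*(i % 2)`[24,1]->2
24: gid=6,tid=0
[1] (6+0,0*2+1) = (6,1)
col: 2 vs 1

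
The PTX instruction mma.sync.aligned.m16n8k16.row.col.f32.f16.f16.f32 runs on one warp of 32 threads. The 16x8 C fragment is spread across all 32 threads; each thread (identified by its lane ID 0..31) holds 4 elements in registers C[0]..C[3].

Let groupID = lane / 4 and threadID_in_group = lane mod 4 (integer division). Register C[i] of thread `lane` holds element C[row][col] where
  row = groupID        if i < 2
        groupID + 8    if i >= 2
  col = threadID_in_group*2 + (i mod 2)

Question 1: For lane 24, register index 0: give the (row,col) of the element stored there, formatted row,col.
L=24->g=24>>2=6, t=24&3=0
[0]->row 6+0=6  col 0·2+0=0

6,0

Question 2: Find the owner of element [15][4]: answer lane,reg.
30,2

r=15→G=7,rhi=1  c=4→T=2,p=0
L=7*4+2=30  i=1*2+0=2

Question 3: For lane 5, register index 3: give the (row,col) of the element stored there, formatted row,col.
9,3

5: gid=1,tid=1
[3] (1+8,1*2+1) = (9,3)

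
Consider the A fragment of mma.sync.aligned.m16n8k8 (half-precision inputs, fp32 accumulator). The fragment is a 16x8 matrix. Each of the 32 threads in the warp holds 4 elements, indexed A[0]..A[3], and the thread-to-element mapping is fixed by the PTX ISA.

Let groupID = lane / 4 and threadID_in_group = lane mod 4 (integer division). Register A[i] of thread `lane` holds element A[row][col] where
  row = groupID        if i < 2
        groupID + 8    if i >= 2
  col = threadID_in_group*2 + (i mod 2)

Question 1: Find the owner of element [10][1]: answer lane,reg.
8,3

r: 10->gid=2,r8=1  c: 1->tid=0,i&1=1
L=2*4+0=8  i=1*2+1=3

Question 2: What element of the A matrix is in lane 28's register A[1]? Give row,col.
28: gr=7,th=0
[1] (7+0,0*2+1) = (7,1)

7,1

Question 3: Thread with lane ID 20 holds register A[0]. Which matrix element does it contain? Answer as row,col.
lane 20: g=5 (20/4), t=0 (20%4)
i=0: r=5+0=5, c=0*2+0=0

5,0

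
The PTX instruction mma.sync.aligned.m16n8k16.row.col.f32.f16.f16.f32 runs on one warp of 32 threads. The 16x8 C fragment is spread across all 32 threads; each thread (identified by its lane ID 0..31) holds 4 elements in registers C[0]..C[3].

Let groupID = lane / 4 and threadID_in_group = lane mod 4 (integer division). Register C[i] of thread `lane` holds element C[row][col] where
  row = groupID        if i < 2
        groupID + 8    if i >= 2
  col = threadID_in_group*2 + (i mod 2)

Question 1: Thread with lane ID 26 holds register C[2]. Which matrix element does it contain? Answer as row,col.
14,4

L=26=>grp=26>>2=6, tig=26&3=2
[2]=>row 6+8=14  col 2·2+0=4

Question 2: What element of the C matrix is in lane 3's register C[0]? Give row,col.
3: gr=0,th=3
[0] (0+0,3*2+0) = (0,6)

0,6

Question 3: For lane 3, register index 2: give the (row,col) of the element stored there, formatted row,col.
L=3=>grp=3>>2=0, tig=3&3=3
[2]=>row 0+8=8  col 3·2+0=6

8,6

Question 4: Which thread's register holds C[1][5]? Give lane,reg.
r=1⇒gr=1,Rb=0  c=5⇒th=2,odd=1
L=1*4+2=6  i=0*2+1=1

6,1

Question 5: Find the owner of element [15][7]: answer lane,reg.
r: 15->gid=7,r8=1  c: 7->tid=3,i&1=1
L=7*4+3=31  i=1*2+1=3

31,3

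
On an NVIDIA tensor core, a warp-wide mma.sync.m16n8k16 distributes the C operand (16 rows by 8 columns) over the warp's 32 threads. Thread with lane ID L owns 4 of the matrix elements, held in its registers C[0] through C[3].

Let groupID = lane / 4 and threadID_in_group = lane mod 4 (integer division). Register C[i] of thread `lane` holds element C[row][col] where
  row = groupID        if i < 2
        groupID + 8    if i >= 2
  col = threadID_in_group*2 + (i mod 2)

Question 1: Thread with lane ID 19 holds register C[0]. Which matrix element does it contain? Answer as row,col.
lane 19=>19/4=4, 19 mod 4=3
i=0  r:4+0=>4  c:2·3+0=>6

4,6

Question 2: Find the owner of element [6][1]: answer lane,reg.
24,1

r=6→G=6,rhi=0  c=1→T=0,p=1
L=6*4+0=24  i=0*2+1=1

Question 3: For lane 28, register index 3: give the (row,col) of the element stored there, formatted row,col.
28: gr=7,th=0
[3] (7+8,0*2+1) = (15,1)

15,1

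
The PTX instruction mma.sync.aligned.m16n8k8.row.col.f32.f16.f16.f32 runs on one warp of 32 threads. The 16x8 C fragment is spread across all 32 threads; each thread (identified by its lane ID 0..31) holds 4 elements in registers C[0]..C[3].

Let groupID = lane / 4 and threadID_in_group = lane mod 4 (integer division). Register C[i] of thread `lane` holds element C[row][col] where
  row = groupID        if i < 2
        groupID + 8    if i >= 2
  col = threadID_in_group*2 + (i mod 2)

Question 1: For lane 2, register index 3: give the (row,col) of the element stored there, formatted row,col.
8,5

lane 2->2/4=0, 2 mod 4=2
i=3  r:0+8->8  c:2·2+1->5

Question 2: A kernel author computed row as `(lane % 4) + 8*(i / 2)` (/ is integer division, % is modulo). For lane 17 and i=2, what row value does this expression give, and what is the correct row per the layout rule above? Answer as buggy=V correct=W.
buggy=9 correct=12

`(lane % 4) + 8*(i / 2)`[17,2]->9
17: g=4,t=1
[2] (4+8,1*2+0) = (12,2)
row: 9 vs 12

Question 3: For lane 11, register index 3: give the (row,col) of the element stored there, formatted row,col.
10,7

lane 11→11/4=2, 11 mod 4=3
i=3  r:2+8→10  c:2·3+1→7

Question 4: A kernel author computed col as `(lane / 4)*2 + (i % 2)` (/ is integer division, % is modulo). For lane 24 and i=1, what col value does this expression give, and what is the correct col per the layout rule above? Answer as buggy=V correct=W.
`(lane / 4)*2 + (i % 2)`[24,1]->13
L=24->g=24>>2=6, t=24&3=0
[1]->row 6+0=6  col 0·2+1=1
col: 13 vs 1

buggy=13 correct=1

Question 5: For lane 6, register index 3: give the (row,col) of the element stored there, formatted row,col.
L=6=>grp=6>>2=1, tig=6&3=2
[3]=>row 1+8=9  col 2·2+1=5

9,5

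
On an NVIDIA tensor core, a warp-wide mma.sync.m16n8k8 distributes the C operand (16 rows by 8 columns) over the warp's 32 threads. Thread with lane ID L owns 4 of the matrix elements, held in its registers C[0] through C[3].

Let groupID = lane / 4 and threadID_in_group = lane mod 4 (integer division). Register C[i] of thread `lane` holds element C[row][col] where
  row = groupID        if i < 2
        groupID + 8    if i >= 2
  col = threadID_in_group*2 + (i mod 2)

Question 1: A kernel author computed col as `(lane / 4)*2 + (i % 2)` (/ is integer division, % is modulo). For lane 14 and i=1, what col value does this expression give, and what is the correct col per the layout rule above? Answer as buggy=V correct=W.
`(lane / 4)*2 + (i % 2)`[14,1]=>7
lane 14=>14/4=3, 14 mod 4=2
i=1  r:3+0=>3  c:2·2+1=>5
col: 7 vs 5

buggy=7 correct=5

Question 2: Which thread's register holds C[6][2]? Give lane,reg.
25,0

r: 6->gid=6,r8=0  c: 2->tid=1,i&1=0
L=6*4+1=25  i=0*2+0=0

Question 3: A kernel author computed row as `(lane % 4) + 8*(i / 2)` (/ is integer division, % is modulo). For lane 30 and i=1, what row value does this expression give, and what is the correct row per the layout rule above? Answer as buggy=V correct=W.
buggy=2 correct=7

`(lane % 4) + 8*(i / 2)`[30,1]⇒2
30: gr=7,th=2
[1] (7+0,2*2+1) = (7,5)
row: 2 vs 7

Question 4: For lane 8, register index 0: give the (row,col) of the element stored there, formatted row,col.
2,0

L=8→G=8>>2=2, T=8&3=0
[0]→row 2+0=2  col 0·2+0=0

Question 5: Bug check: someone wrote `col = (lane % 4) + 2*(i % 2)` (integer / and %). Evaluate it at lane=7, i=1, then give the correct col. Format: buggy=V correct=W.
`(lane % 4) + 2*(i % 2)`[7,1]->5
lane 7: gid=1 (7/4), tid=3 (7%4)
i=1: r=1+0=1, c=3*2+1=7
col: 5 vs 7

buggy=5 correct=7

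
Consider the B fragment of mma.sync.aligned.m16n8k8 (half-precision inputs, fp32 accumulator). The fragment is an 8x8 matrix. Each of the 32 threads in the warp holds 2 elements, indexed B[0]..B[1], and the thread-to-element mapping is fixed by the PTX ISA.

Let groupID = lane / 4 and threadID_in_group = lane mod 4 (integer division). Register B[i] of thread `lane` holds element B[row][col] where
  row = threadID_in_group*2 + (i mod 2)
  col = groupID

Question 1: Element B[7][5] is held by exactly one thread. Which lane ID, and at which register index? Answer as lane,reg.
23,1

c: 5->gid=5  r: 7->tid=3,i&1=1
L=5*4+3=23  i=1=1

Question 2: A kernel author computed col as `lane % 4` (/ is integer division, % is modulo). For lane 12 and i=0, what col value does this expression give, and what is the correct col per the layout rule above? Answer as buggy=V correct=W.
`lane % 4`[12,0]⇒0
L=12⇒gr=12>>2=3, th=12&3=0
[0]⇒row 0·2+0=0  col gr=3
col: 0 vs 3

buggy=0 correct=3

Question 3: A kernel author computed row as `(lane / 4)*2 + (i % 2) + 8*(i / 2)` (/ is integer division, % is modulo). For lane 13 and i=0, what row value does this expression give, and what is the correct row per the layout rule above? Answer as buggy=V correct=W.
`(lane / 4)*2 + (i % 2) + 8*(i / 2)`[13,0]->6
13: gid=3,tid=1
[0] (1*2+0,3) = (2,3)
row: 6 vs 2

buggy=6 correct=2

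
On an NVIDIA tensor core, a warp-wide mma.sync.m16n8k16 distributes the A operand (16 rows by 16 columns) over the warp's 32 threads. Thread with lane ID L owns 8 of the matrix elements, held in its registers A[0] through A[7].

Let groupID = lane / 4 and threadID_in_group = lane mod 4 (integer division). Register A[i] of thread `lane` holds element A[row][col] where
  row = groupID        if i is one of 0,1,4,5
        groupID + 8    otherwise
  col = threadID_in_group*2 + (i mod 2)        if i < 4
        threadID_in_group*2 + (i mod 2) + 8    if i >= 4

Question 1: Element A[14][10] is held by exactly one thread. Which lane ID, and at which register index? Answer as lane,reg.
r=14⇒gr=6,Rb=1  c=10⇒Cb=1,th=1,odd=0
L=6*4+1=25  i=1*4+1*2+0=6

25,6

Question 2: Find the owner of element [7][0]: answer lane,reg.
r=7→G=7,rhi=0  c=0→chi=0,T=0,p=0
L=7*4+0=28  i=0*4+0*2+0=0

28,0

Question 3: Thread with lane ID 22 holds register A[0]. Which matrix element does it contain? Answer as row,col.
5,4

L=22⇒gr=22>>2=5, th=22&3=2
[0]⇒row 5+0=5  col 2·2+0+0=4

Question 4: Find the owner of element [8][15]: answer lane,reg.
3,7

r=8→G=0,rhi=1  c=15→chi=1,T=3,p=1
L=0*4+3=3  i=1*4+1*2+1=7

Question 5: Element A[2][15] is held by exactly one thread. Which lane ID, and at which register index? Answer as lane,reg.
11,5

r: 2->gid=2,r8=0  c: 15->c8=1,tid=3,i&1=1
L=2*4+3=11  i=1*4+0*2+1=5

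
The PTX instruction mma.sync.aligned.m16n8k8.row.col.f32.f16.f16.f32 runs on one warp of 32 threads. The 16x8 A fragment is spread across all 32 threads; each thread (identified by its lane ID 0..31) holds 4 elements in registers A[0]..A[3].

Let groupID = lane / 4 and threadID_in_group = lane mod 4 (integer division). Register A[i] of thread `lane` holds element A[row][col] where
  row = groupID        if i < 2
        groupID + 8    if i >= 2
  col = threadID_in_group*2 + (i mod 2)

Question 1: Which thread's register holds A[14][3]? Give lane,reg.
25,3

r:14=>grp=6,rB=1  c:3=>tig=1,lo=1
L=6*4+1=25  i=1*2+1=3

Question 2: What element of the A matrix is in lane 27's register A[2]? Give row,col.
L=27→G=27>>2=6, T=27&3=3
[2]→row 6+8=14  col 3·2+0=6

14,6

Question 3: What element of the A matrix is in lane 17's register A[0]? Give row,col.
4,2

lane 17: G=4 (17/4), T=1 (17%4)
i=0: r=4+0=4, c=1*2+0=2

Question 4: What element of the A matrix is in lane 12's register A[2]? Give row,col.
lane 12=>12/4=3, 12 mod 4=0
i=2  r:3+8=>11  c:2·0+0=>0

11,0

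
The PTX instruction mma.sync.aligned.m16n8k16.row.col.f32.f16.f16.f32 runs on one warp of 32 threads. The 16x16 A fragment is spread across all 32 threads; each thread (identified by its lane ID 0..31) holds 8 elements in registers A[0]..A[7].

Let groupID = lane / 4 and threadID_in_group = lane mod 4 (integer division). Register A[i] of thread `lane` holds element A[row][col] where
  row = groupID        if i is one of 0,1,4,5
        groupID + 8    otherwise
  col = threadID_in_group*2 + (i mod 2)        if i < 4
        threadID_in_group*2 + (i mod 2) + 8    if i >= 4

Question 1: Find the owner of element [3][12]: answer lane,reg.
r=3->g=3,rb=0  c=12->cb=1,t=2,b0=0
L=3*4+2=14  i=1*4+0*2+0=4

14,4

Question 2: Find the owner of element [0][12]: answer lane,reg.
r=0→G=0,rhi=0  c=12→chi=1,T=2,p=0
L=0*4+2=2  i=1*4+0*2+0=4

2,4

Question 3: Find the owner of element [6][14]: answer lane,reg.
r=6→G=6,rhi=0  c=14→chi=1,T=3,p=0
L=6*4+3=27  i=1*4+0*2+0=4

27,4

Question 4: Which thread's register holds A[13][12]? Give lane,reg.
r:13=>grp=5,rB=1  c:12=>cB=1,tig=2,lo=0
L=5*4+2=22  i=1*4+1*2+0=6

22,6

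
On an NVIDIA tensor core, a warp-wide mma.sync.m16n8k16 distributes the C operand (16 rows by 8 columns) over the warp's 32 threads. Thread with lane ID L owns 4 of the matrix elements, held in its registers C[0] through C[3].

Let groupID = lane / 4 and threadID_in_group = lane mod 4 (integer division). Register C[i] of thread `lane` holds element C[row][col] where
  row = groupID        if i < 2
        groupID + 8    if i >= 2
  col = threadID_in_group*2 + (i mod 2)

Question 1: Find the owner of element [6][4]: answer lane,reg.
r: 6->gid=6,r8=0  c: 4->tid=2,i&1=0
L=6*4+2=26  i=0*2+0=0

26,0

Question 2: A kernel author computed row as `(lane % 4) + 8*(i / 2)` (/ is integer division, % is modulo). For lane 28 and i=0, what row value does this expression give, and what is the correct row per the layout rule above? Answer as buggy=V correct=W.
buggy=0 correct=7

`(lane % 4) + 8*(i / 2)`[28,0]→0
lane 28: G=7 (28/4), T=0 (28%4)
i=0: r=7+0=7, c=0*2+0=0
row: 0 vs 7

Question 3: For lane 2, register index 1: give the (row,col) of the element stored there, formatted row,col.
L=2=>grp=2>>2=0, tig=2&3=2
[1]=>row 0+0=0  col 2·2+1=5

0,5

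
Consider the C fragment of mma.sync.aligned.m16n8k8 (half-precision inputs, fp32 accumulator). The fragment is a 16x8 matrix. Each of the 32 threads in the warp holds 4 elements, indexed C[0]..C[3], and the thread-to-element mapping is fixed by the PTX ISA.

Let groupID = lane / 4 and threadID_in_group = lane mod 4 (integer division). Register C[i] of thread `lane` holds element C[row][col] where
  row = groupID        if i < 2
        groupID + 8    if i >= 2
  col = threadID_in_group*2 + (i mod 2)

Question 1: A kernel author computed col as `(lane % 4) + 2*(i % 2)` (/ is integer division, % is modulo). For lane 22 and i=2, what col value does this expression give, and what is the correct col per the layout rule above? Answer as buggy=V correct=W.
`(lane % 4) + 2*(i % 2)`[22,2]->2
22: g=5,t=2
[2] (5+8,2*2+0) = (13,4)
col: 2 vs 4

buggy=2 correct=4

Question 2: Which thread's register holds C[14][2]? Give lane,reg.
r:14=>grp=6,rB=1  c:2=>tig=1,lo=0
L=6*4+1=25  i=1*2+0=2

25,2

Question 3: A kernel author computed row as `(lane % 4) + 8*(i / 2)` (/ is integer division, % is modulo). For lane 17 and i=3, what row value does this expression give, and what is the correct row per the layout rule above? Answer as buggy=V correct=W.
`(lane % 4) + 8*(i / 2)`[17,3]⇒9
17: gr=4,th=1
[3] (4+8,1*2+1) = (12,3)
row: 9 vs 12

buggy=9 correct=12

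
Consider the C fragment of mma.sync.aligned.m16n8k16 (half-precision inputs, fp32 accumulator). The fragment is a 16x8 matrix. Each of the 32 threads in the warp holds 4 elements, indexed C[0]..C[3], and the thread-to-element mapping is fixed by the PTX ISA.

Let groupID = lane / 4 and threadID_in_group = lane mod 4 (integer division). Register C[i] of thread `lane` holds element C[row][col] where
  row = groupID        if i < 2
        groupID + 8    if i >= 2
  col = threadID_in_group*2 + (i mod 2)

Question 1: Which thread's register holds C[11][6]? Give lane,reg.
15,2

r=11→G=3,rhi=1  c=6→T=3,p=0
L=3*4+3=15  i=1*2+0=2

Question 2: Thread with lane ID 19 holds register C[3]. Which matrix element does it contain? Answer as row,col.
12,7

19: gid=4,tid=3
[3] (4+8,3*2+1) = (12,7)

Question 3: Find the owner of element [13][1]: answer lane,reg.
20,3

r:13=>grp=5,rB=1  c:1=>tig=0,lo=1
L=5*4+0=20  i=1*2+1=3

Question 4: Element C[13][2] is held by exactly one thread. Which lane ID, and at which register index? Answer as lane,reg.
21,2

r=13->g=5,rb=1  c=2->t=1,b0=0
L=5*4+1=21  i=1*2+0=2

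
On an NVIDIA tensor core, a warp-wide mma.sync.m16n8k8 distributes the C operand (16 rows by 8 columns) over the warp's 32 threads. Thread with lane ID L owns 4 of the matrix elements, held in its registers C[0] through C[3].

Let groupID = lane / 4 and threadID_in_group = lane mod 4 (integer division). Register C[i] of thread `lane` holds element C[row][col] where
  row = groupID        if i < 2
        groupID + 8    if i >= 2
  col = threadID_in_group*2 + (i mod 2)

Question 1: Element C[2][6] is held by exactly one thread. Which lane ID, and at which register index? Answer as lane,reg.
r=2⇒gr=2,Rb=0  c=6⇒th=3,odd=0
L=2*4+3=11  i=0*2+0=0

11,0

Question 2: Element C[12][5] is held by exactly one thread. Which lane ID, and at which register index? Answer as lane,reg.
18,3

r:12=>grp=4,rB=1  c:5=>tig=2,lo=1
L=4*4+2=18  i=1*2+1=3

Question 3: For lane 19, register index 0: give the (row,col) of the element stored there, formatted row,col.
lane 19→19/4=4, 19 mod 4=3
i=0  r:4+0→4  c:2·3+0→6

4,6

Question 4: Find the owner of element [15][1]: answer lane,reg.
28,3

r=15⇒gr=7,Rb=1  c=1⇒th=0,odd=1
L=7*4+0=28  i=1*2+1=3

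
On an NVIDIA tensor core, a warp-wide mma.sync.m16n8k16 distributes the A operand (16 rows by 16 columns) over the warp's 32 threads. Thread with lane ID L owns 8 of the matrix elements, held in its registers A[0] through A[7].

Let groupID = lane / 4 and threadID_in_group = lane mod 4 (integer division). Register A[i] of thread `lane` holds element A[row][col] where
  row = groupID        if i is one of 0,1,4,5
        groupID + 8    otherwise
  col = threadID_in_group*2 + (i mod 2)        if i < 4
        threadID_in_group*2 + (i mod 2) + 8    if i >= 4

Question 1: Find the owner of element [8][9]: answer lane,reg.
0,7

r: 8->gid=0,r8=1  c: 9->c8=1,tid=0,i&1=1
L=0*4+0=0  i=1*4+1*2+1=7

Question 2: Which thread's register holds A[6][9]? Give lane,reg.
r: 6->gid=6,r8=0  c: 9->c8=1,tid=0,i&1=1
L=6*4+0=24  i=1*4+0*2+1=5

24,5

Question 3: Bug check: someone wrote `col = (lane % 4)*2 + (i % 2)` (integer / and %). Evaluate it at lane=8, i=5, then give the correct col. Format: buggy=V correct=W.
buggy=1 correct=9

`(lane % 4)*2 + (i % 2)`[8,5]→1
lane 8: G=2 (8/4), T=0 (8%4)
i=5: r=2+0=2, c=0*2+1+8=9
col: 1 vs 9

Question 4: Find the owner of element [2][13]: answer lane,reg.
10,5

r=2→G=2,rhi=0  c=13→chi=1,T=2,p=1
L=2*4+2=10  i=1*4+0*2+1=5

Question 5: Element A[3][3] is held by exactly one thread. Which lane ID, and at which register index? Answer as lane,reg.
r: 3->gid=3,r8=0  c: 3->c8=0,tid=1,i&1=1
L=3*4+1=13  i=0*4+0*2+1=1

13,1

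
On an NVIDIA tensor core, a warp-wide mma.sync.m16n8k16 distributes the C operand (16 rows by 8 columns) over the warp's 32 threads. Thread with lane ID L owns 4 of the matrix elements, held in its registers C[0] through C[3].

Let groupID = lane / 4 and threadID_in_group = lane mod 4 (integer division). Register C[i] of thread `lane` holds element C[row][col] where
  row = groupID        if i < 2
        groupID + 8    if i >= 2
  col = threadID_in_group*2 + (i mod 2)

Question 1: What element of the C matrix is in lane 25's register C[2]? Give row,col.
14,2

L=25->gid=25>>2=6, tid=25&3=1
[2]->row 6+8=14  col 1·2+0=2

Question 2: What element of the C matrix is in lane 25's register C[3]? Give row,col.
14,3

lane 25⇒25/4=6, 25 mod 4=1
i=3  r:6+8⇒14  c:2·1+1⇒3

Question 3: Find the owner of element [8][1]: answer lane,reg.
0,3

r:8=>grp=0,rB=1  c:1=>tig=0,lo=1
L=0*4+0=0  i=1*2+1=3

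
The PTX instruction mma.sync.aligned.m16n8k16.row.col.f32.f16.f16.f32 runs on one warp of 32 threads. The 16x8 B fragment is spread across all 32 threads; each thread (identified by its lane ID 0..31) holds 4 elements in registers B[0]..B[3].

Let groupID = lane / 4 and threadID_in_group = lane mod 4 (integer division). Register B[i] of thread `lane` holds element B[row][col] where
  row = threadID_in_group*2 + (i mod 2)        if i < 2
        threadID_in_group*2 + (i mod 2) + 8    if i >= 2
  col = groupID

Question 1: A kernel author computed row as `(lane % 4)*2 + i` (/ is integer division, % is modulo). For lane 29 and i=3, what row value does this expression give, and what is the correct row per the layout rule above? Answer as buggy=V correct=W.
`(lane % 4)*2 + i`[29,3]=>5
L=29=>grp=29>>2=7, tig=29&3=1
[3]=>row 1·2+1+8=11  col grp=7
row: 5 vs 11

buggy=5 correct=11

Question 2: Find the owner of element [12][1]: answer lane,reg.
6,2

c:1=>grp=1  r:12=>rB=1,tig=2,lo=0
L=1*4+2=6  i=1*2+0=2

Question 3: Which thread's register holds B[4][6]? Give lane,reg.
26,0

c=6->g=6  r=4->rb=0,t=2,b0=0
L=6*4+2=26  i=0*2+0=0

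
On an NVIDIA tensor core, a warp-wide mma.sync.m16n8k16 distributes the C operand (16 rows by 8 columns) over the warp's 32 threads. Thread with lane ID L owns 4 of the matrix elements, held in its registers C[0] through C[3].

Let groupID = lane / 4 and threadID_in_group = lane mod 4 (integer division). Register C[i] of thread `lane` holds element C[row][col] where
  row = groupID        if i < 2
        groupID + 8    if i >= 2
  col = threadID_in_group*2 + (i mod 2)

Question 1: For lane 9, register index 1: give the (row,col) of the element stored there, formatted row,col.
2,3

L=9→G=9>>2=2, T=9&3=1
[1]→row 2+0=2  col 1·2+1=3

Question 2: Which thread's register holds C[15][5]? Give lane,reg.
r:15=>grp=7,rB=1  c:5=>tig=2,lo=1
L=7*4+2=30  i=1*2+1=3

30,3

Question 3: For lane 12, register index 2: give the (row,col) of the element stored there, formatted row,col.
11,0

lane 12: grp=3 (12/4), tig=0 (12%4)
i=2: r=3+8=11, c=0*2+0=0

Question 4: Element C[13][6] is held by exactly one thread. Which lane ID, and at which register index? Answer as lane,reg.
23,2

r:13=>grp=5,rB=1  c:6=>tig=3,lo=0
L=5*4+3=23  i=1*2+0=2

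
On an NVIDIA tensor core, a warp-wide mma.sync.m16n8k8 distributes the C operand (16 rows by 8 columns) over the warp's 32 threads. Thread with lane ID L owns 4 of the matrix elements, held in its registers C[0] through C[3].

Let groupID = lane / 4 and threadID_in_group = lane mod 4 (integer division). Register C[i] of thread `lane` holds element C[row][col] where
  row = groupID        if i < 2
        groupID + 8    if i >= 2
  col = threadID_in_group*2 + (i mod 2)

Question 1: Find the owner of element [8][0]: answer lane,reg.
r=8→G=0,rhi=1  c=0→T=0,p=0
L=0*4+0=0  i=1*2+0=2

0,2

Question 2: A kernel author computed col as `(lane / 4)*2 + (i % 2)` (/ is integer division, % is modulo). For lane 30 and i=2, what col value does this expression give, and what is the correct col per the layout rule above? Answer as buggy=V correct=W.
buggy=14 correct=4

`(lane / 4)*2 + (i % 2)`[30,2]=>14
L=30=>grp=30>>2=7, tig=30&3=2
[2]=>row 7+8=15  col 2·2+0=4
col: 14 vs 4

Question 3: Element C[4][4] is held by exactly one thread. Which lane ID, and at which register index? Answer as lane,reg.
18,0

r=4⇒gr=4,Rb=0  c=4⇒th=2,odd=0
L=4*4+2=18  i=0*2+0=0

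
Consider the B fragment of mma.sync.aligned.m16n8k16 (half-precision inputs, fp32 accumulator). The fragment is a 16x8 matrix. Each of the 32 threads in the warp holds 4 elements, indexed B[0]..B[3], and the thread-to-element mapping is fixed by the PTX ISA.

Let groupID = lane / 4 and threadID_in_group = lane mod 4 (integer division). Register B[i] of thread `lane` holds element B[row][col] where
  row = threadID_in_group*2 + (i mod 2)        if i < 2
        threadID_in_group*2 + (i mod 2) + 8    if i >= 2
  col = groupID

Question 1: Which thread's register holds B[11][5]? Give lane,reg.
21,3

c=5->g=5  r=11->rb=1,t=1,b0=1
L=5*4+1=21  i=1*2+1=3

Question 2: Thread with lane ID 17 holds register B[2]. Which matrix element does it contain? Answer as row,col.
10,4

17: grp=4,tig=1
[2] (1*2+0+8,4) = (10,4)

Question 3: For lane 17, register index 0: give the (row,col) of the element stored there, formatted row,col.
lane 17->17/4=4, 17 mod 4=1
i=0  r:2·1+0+0->2  c:4

2,4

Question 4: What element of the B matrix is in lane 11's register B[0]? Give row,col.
6,2

11: g=2,t=3
[0] (3*2+0+0,2) = (6,2)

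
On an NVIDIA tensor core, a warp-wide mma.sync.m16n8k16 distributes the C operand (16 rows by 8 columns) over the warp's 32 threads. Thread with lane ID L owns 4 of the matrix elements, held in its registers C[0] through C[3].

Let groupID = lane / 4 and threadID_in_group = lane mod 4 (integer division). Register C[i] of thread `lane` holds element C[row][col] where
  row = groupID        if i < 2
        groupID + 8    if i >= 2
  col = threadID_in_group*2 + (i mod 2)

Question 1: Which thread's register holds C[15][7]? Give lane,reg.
31,3

r=15->g=7,rb=1  c=7->t=3,b0=1
L=7*4+3=31  i=1*2+1=3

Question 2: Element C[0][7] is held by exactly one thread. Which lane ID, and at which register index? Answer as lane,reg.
r=0⇒gr=0,Rb=0  c=7⇒th=3,odd=1
L=0*4+3=3  i=0*2+1=1

3,1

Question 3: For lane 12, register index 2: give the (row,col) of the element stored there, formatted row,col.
lane 12: g=3 (12/4), t=0 (12%4)
i=2: r=3+8=11, c=0*2+0=0

11,0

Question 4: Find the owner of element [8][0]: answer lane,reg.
0,2

r:8=>grp=0,rB=1  c:0=>tig=0,lo=0
L=0*4+0=0  i=1*2+0=2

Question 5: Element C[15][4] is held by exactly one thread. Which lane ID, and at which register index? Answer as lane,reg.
30,2

r:15=>grp=7,rB=1  c:4=>tig=2,lo=0
L=7*4+2=30  i=1*2+0=2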